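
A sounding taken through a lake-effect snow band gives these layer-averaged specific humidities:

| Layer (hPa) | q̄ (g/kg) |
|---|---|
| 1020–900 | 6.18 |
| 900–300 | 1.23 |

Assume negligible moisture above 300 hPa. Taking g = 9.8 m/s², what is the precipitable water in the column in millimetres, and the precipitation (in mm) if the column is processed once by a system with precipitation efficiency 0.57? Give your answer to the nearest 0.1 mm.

PW ≈ 15.1 mm; precipitation ≈ 8.6 mm

Precipitable water is the column-integrated vapour mass per unit area: PW = (1/g) Σ q̄ Δp, with q in kg/kg and Δp in Pa (1 kg/m² of water = 1 mm).
Layer 1020–900 hPa: Δp = 120 hPa = 12000 Pa, q̄ = 0.00618 kg/kg → 0.00618 × 12000 / 9.8 = 7.57 mm
Layer 900–300 hPa: Δp = 600 hPa = 60000 Pa, q̄ = 0.00123 kg/kg → 0.00123 × 60000 / 9.8 = 7.53 mm
PW = 7.57 + 7.53 = 15.10 ≈ 15.1 mm.
Precipitation = ε × PW = 0.57 × 15.1 = 8.6 mm.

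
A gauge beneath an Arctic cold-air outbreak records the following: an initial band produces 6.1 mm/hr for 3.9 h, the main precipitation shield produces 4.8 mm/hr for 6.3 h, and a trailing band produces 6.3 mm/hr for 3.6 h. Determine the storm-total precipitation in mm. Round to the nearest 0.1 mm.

total ≈ 76.7 mm

Total = Σ Rᵢ Δtᵢ = 6.1 × 3.9 + 4.8 × 6.3 + 6.3 × 3.6
      = 23.79 + 30.24 + 22.68 = 76.7 mm.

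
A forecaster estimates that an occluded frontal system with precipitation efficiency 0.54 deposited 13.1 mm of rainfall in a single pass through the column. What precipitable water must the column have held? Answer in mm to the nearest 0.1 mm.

PW ≈ 24.3 mm

PW = rainfall / ε = 13.1 / 0.54 = 24.3 mm.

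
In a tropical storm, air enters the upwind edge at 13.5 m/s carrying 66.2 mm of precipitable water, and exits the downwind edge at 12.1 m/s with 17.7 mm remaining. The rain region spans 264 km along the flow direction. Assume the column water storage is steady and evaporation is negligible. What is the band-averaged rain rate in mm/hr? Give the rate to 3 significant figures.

Column moisture flux per unit crosswind length is F = V × PW.
Inflow: F_in = 13.5 × 66.2 = 893.7 mm·m/s
Outflow: F_out = 12.1 × 17.7 = 214.17 mm·m/s
Steady-state rate R = (F_in − F_out)/L = (893.7 − 214.17) / 264000 m = 2.574e-03 mm/s.
R = 2.574e-03 × 3600 = 9.27 mm/hr.

R ≈ 9.27 mm/hr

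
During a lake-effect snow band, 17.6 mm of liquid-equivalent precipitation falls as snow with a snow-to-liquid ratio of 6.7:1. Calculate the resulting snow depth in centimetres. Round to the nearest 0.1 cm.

snow depth ≈ 11.8 cm

Snow depth = liquid × ratio = 17.6 mm × 6.7 = 117.92 mm = 11.8 cm.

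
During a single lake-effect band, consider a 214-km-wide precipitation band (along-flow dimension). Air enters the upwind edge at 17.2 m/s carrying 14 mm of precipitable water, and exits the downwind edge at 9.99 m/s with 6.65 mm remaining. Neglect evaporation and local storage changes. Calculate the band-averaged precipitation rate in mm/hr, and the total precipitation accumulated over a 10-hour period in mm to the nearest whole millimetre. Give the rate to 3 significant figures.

R ≈ 2.93 mm/hr; total ≈ 29 mm

Column moisture flux per unit crosswind length is F = V × PW.
Inflow: F_in = 17.2 × 14 = 240.8 mm·m/s
Outflow: F_out = 9.99 × 6.65 = 66.4335 mm·m/s
Steady-state rate R = (F_in − F_out)/L = (240.8 − 66.4335) / 214000 m = 8.148e-04 mm/s.
R = 8.148e-04 × 3600 = 2.93 mm/hr.
Over 10 h: total = 2.93 × 10 = 29.3 ≈ 29 mm.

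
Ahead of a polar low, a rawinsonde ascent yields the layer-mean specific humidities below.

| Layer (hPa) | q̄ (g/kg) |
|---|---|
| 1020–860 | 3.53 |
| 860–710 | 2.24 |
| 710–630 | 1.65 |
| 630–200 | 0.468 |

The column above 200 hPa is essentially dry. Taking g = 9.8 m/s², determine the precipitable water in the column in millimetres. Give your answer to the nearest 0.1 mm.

PW ≈ 12.6 mm

Precipitable water is the column-integrated vapour mass per unit area: PW = (1/g) Σ q̄ Δp, with q in kg/kg and Δp in Pa (1 kg/m² of water = 1 mm).
Layer 1020–860 hPa: Δp = 160 hPa = 16000 Pa, q̄ = 0.00353 kg/kg → 0.00353 × 16000 / 9.8 = 5.76 mm
Layer 860–710 hPa: Δp = 150 hPa = 15000 Pa, q̄ = 0.00224 kg/kg → 0.00224 × 15000 / 9.8 = 3.43 mm
Layer 710–630 hPa: Δp = 80 hPa = 8000 Pa, q̄ = 0.00165 kg/kg → 0.00165 × 8000 / 9.8 = 1.35 mm
Layer 630–200 hPa: Δp = 430 hPa = 43000 Pa, q̄ = 0.000468 kg/kg → 0.000468 × 43000 / 9.8 = 2.05 mm
PW = 5.76 + 3.43 + 1.35 + 2.05 = 12.59 ≈ 12.6 mm.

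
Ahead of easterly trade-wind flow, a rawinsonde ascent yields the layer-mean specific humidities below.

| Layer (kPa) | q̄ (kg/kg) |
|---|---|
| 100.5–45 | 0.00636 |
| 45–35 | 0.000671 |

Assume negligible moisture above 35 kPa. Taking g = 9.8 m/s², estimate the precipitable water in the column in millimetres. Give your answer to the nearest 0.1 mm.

PW ≈ 36.7 mm

Precipitable water is the column-integrated vapour mass per unit area: PW = (1/g) Σ q̄ Δp, with q in kg/kg and Δp in Pa (1 kg/m² of water = 1 mm).
Layer 100.5–45 kPa: Δp = 555 hPa = 55500 Pa, q̄ = 0.00636 kg/kg → 0.00636 × 55500 / 9.8 = 36.02 mm
Layer 45–35 kPa: Δp = 100 hPa = 10000 Pa, q̄ = 0.000671 kg/kg → 0.000671 × 10000 / 9.8 = 0.68 mm
PW = 36.02 + 0.68 = 36.70 ≈ 36.7 mm.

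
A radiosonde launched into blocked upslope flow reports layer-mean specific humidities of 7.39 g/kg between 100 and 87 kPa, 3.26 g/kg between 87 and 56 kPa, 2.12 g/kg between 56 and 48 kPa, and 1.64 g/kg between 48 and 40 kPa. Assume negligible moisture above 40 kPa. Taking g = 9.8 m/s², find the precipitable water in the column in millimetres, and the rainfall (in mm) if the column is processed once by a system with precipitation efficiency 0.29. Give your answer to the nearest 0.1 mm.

Precipitable water is the column-integrated vapour mass per unit area: PW = (1/g) Σ q̄ Δp, with q in kg/kg and Δp in Pa (1 kg/m² of water = 1 mm).
Layer 100–87 kPa: Δp = 130 hPa = 13000 Pa, q̄ = 0.00739 kg/kg → 0.00739 × 13000 / 9.8 = 9.80 mm
Layer 87–56 kPa: Δp = 310 hPa = 31000 Pa, q̄ = 0.00326 kg/kg → 0.00326 × 31000 / 9.8 = 10.31 mm
Layer 56–48 kPa: Δp = 80 hPa = 8000 Pa, q̄ = 0.00212 kg/kg → 0.00212 × 8000 / 9.8 = 1.73 mm
Layer 48–40 kPa: Δp = 80 hPa = 8000 Pa, q̄ = 0.00164 kg/kg → 0.00164 × 8000 / 9.8 = 1.34 mm
PW = 9.80 + 10.31 + 1.73 + 1.34 = 23.18 ≈ 23.2 mm.
Rainfall = ε × PW = 0.29 × 23.2 = 6.7 mm.

PW ≈ 23.2 mm; rainfall ≈ 6.7 mm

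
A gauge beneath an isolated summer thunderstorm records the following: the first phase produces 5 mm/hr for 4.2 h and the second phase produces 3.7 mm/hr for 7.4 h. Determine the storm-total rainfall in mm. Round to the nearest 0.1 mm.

Total = Σ Rᵢ Δtᵢ = 5 × 4.2 + 3.7 × 7.4
      = 21 + 27.38 = 48.4 mm.

total ≈ 48.4 mm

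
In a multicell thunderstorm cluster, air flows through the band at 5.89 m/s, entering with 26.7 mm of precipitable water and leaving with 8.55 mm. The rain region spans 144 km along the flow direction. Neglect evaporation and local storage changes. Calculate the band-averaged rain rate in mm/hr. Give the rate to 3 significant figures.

Column moisture flux per unit crosswind length is F = V × PW.
Inflow: F_in = 5.89 × 26.7 = 157.263 mm·m/s
Outflow: F_out = 5.89 × 8.55 = 50.3595 mm·m/s
Steady-state rate R = (F_in − F_out)/L = (157.263 − 50.3595) / 144000 m = 7.424e-04 mm/s.
R = 7.424e-04 × 3600 = 2.67 mm/hr.

R ≈ 2.67 mm/hr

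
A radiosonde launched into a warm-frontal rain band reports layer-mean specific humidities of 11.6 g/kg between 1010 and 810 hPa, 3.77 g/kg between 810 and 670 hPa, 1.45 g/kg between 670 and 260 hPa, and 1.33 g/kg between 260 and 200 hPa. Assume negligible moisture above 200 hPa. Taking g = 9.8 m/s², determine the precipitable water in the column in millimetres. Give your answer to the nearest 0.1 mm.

PW ≈ 35.9 mm

Precipitable water is the column-integrated vapour mass per unit area: PW = (1/g) Σ q̄ Δp, with q in kg/kg and Δp in Pa (1 kg/m² of water = 1 mm).
Layer 1010–810 hPa: Δp = 200 hPa = 20000 Pa, q̄ = 0.0116 kg/kg → 0.0116 × 20000 / 9.8 = 23.67 mm
Layer 810–670 hPa: Δp = 140 hPa = 14000 Pa, q̄ = 0.00377 kg/kg → 0.00377 × 14000 / 9.8 = 5.39 mm
Layer 670–260 hPa: Δp = 410 hPa = 41000 Pa, q̄ = 0.00145 kg/kg → 0.00145 × 41000 / 9.8 = 6.07 mm
Layer 260–200 hPa: Δp = 60 hPa = 6000 Pa, q̄ = 0.00133 kg/kg → 0.00133 × 6000 / 9.8 = 0.81 mm
PW = 23.67 + 5.39 + 6.07 + 0.81 = 35.94 ≈ 35.9 mm.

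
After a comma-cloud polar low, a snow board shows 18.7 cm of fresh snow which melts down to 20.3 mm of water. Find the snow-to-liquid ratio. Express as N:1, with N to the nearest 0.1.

ratio ≈ 9.2

Ratio = snow depth / SWE = 187 mm / 20.3 mm = 9.2, i.e. 9.2:1.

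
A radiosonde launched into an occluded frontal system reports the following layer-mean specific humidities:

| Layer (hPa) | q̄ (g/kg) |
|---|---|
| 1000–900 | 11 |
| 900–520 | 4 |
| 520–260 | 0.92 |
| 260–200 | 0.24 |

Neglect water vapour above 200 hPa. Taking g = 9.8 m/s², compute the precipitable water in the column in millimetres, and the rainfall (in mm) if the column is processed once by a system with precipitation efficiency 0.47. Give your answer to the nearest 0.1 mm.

Precipitable water is the column-integrated vapour mass per unit area: PW = (1/g) Σ q̄ Δp, with q in kg/kg and Δp in Pa (1 kg/m² of water = 1 mm).
Layer 1000–900 hPa: Δp = 100 hPa = 10000 Pa, q̄ = 0.011 kg/kg → 0.011 × 10000 / 9.8 = 11.22 mm
Layer 900–520 hPa: Δp = 380 hPa = 38000 Pa, q̄ = 0.004 kg/kg → 0.004 × 38000 / 9.8 = 15.51 mm
Layer 520–260 hPa: Δp = 260 hPa = 26000 Pa, q̄ = 0.00092 kg/kg → 0.00092 × 26000 / 9.8 = 2.44 mm
Layer 260–200 hPa: Δp = 60 hPa = 6000 Pa, q̄ = 0.00024 kg/kg → 0.00024 × 6000 / 9.8 = 0.15 mm
PW = 11.22 + 15.51 + 2.44 + 0.15 = 29.32 ≈ 29.3 mm.
Rainfall = ε × PW = 0.47 × 29.3 = 13.8 mm.

PW ≈ 29.3 mm; rainfall ≈ 13.8 mm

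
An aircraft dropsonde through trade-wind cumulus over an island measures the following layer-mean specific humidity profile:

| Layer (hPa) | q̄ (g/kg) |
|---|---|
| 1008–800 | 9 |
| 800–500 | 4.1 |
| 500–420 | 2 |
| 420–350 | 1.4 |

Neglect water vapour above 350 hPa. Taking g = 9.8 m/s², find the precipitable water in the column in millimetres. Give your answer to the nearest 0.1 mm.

PW ≈ 34.3 mm

Precipitable water is the column-integrated vapour mass per unit area: PW = (1/g) Σ q̄ Δp, with q in kg/kg and Δp in Pa (1 kg/m² of water = 1 mm).
Layer 1008–800 hPa: Δp = 208 hPa = 20800 Pa, q̄ = 0.009 kg/kg → 0.009 × 20800 / 9.8 = 19.10 mm
Layer 800–500 hPa: Δp = 300 hPa = 30000 Pa, q̄ = 0.0041 kg/kg → 0.0041 × 30000 / 9.8 = 12.55 mm
Layer 500–420 hPa: Δp = 80 hPa = 8000 Pa, q̄ = 0.002 kg/kg → 0.002 × 8000 / 9.8 = 1.63 mm
Layer 420–350 hPa: Δp = 70 hPa = 7000 Pa, q̄ = 0.0014 kg/kg → 0.0014 × 7000 / 9.8 = 1.00 mm
PW = 19.10 + 12.55 + 1.63 + 1.00 = 34.28 ≈ 34.3 mm.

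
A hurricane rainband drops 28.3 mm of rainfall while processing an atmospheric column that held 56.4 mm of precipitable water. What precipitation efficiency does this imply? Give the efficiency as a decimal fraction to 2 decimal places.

ε ≈ 0.50

ε = rainfall / PW = 28.3 / 56.4 = 0.50.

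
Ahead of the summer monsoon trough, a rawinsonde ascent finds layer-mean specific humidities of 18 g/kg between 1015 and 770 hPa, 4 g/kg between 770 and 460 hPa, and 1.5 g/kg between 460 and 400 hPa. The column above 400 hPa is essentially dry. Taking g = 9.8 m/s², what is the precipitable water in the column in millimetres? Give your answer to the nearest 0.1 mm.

PW ≈ 58.6 mm

Precipitable water is the column-integrated vapour mass per unit area: PW = (1/g) Σ q̄ Δp, with q in kg/kg and Δp in Pa (1 kg/m² of water = 1 mm).
Layer 1015–770 hPa: Δp = 245 hPa = 24500 Pa, q̄ = 0.018 kg/kg → 0.018 × 24500 / 9.8 = 45.00 mm
Layer 770–460 hPa: Δp = 310 hPa = 31000 Pa, q̄ = 0.004 kg/kg → 0.004 × 31000 / 9.8 = 12.65 mm
Layer 460–400 hPa: Δp = 60 hPa = 6000 Pa, q̄ = 0.0015 kg/kg → 0.0015 × 6000 / 9.8 = 0.92 mm
PW = 45.00 + 12.65 + 0.92 = 58.57 ≈ 58.6 mm.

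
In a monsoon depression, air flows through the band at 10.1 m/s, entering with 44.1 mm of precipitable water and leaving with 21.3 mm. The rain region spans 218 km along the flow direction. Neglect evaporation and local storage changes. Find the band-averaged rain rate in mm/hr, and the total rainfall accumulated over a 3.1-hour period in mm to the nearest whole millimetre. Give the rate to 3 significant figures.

R ≈ 3.80 mm/hr; total ≈ 12 mm

Column moisture flux per unit crosswind length is F = V × PW.
Inflow: F_in = 10.1 × 44.1 = 445.41 mm·m/s
Outflow: F_out = 10.1 × 21.3 = 215.13 mm·m/s
Steady-state rate R = (F_in − F_out)/L = (445.41 − 215.13) / 218000 m = 1.056e-03 mm/s.
R = 1.056e-03 × 3600 = 3.80 mm/hr.
Over 3.1 h: total = 3.80 × 3.1 = 11.78 ≈ 12 mm.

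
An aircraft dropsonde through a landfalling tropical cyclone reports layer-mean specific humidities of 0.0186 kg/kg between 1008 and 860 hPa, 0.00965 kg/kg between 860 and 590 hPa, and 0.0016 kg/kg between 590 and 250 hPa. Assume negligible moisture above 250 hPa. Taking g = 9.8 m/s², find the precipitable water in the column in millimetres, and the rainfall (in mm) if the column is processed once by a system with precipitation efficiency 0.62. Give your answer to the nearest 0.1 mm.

Precipitable water is the column-integrated vapour mass per unit area: PW = (1/g) Σ q̄ Δp, with q in kg/kg and Δp in Pa (1 kg/m² of water = 1 mm).
Layer 1008–860 hPa: Δp = 148 hPa = 14800 Pa, q̄ = 0.0186 kg/kg → 0.0186 × 14800 / 9.8 = 28.09 mm
Layer 860–590 hPa: Δp = 270 hPa = 27000 Pa, q̄ = 0.00965 kg/kg → 0.00965 × 27000 / 9.8 = 26.59 mm
Layer 590–250 hPa: Δp = 340 hPa = 34000 Pa, q̄ = 0.0016 kg/kg → 0.0016 × 34000 / 9.8 = 5.55 mm
PW = 28.09 + 26.59 + 5.55 = 60.23 ≈ 60.2 mm.
Rainfall = ε × PW = 0.62 × 60.2 = 37.3 mm.

PW ≈ 60.2 mm; rainfall ≈ 37.3 mm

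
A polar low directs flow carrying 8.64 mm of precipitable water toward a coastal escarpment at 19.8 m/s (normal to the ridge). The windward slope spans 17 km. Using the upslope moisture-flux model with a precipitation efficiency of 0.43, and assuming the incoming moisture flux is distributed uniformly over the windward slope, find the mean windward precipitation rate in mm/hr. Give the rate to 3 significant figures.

R ≈ 15.6 mm/hr

Incoming column moisture flux per unit ridge length: F = V × PW = 19.8 × 8.64 = 171.072 mm·m/s.
Spread over the 17 km slope with efficiency ε = 0.43: R = ε·F/W = 0.43 × 171.072 / 17000 m = 4.327e-03 mm/s.
R = 4.327e-03 × 3600 = 15.6 mm/hr.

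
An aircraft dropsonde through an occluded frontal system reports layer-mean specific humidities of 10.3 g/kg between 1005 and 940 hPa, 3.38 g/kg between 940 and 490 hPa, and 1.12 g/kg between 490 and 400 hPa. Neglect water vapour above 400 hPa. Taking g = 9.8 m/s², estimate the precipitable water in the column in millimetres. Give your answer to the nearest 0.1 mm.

Precipitable water is the column-integrated vapour mass per unit area: PW = (1/g) Σ q̄ Δp, with q in kg/kg and Δp in Pa (1 kg/m² of water = 1 mm).
Layer 1005–940 hPa: Δp = 65 hPa = 6500 Pa, q̄ = 0.0103 kg/kg → 0.0103 × 6500 / 9.8 = 6.83 mm
Layer 940–490 hPa: Δp = 450 hPa = 45000 Pa, q̄ = 0.00338 kg/kg → 0.00338 × 45000 / 9.8 = 15.52 mm
Layer 490–400 hPa: Δp = 90 hPa = 9000 Pa, q̄ = 0.00112 kg/kg → 0.00112 × 9000 / 9.8 = 1.03 mm
PW = 6.83 + 15.52 + 1.03 = 23.38 ≈ 23.4 mm.

PW ≈ 23.4 mm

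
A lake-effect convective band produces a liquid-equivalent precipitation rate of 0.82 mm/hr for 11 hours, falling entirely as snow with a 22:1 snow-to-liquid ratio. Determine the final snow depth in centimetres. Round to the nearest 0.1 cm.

snow depth ≈ 19.8 cm

Liquid-equivalent depth = 0.82 × 11 = 9.02 mm.
Snow depth = 9.02 mm × 22 = 198.44 mm = 19.8 cm.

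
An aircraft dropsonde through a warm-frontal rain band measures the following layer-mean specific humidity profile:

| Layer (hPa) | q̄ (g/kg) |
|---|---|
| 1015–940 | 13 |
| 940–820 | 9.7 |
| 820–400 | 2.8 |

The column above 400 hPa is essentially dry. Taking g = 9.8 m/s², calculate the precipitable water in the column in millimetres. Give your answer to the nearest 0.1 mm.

PW ≈ 33.8 mm

Precipitable water is the column-integrated vapour mass per unit area: PW = (1/g) Σ q̄ Δp, with q in kg/kg and Δp in Pa (1 kg/m² of water = 1 mm).
Layer 1015–940 hPa: Δp = 75 hPa = 7500 Pa, q̄ = 0.013 kg/kg → 0.013 × 7500 / 9.8 = 9.95 mm
Layer 940–820 hPa: Δp = 120 hPa = 12000 Pa, q̄ = 0.0097 kg/kg → 0.0097 × 12000 / 9.8 = 11.88 mm
Layer 820–400 hPa: Δp = 420 hPa = 42000 Pa, q̄ = 0.0028 kg/kg → 0.0028 × 42000 / 9.8 = 12.00 mm
PW = 9.95 + 11.88 + 12.00 = 33.83 ≈ 33.8 mm.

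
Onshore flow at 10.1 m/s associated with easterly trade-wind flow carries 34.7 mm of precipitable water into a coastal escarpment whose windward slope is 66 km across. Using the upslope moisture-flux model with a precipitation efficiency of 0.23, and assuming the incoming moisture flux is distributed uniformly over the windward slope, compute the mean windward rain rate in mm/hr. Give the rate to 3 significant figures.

Incoming column moisture flux per unit ridge length: F = V × PW = 10.1 × 34.7 = 350.47 mm·m/s.
Spread over the 66 km slope with efficiency ε = 0.23: R = ε·F/W = 0.23 × 350.47 / 66000 m = 1.221e-03 mm/s.
R = 1.221e-03 × 3600 = 4.40 mm/hr.

R ≈ 4.40 mm/hr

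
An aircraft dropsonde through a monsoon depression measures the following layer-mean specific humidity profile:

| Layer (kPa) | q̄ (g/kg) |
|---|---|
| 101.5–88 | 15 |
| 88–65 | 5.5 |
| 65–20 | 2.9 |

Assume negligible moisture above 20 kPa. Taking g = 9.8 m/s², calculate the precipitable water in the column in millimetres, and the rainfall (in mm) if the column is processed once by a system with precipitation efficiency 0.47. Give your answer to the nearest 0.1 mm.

Precipitable water is the column-integrated vapour mass per unit area: PW = (1/g) Σ q̄ Δp, with q in kg/kg and Δp in Pa (1 kg/m² of water = 1 mm).
Layer 101.5–88 kPa: Δp = 135 hPa = 13500 Pa, q̄ = 0.015 kg/kg → 0.015 × 13500 / 9.8 = 20.66 mm
Layer 88–65 kPa: Δp = 230 hPa = 23000 Pa, q̄ = 0.0055 kg/kg → 0.0055 × 23000 / 9.8 = 12.91 mm
Layer 65–20 kPa: Δp = 450 hPa = 45000 Pa, q̄ = 0.0029 kg/kg → 0.0029 × 45000 / 9.8 = 13.32 mm
PW = 20.66 + 12.91 + 13.32 = 46.89 ≈ 46.9 mm.
Rainfall = ε × PW = 0.47 × 46.9 = 22.0 mm.

PW ≈ 46.9 mm; rainfall ≈ 22.0 mm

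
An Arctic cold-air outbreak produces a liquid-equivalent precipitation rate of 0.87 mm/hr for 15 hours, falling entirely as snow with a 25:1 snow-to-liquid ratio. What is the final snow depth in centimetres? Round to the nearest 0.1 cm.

Liquid-equivalent depth = 0.87 × 15 = 13.05 mm.
Snow depth = 13.05 mm × 25 = 326.25 mm = 32.6 cm.

snow depth ≈ 32.6 cm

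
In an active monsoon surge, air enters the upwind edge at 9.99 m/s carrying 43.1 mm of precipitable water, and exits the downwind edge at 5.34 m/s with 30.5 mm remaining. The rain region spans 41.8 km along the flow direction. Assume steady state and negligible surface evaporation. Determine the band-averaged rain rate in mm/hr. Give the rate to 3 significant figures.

Column moisture flux per unit crosswind length is F = V × PW.
Inflow: F_in = 9.99 × 43.1 = 430.569 mm·m/s
Outflow: F_out = 5.34 × 30.5 = 162.87 mm·m/s
Steady-state rate R = (F_in − F_out)/L = (430.569 − 162.87) / 41800 m = 6.404e-03 mm/s.
R = 6.404e-03 × 3600 = 23.1 mm/hr.

R ≈ 23.1 mm/hr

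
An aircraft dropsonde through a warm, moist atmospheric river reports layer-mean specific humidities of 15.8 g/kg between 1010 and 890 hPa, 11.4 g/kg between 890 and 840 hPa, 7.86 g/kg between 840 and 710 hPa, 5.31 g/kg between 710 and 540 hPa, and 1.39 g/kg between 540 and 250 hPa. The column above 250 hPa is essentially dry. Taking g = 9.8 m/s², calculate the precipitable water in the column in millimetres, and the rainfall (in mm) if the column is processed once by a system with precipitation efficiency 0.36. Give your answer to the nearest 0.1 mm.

PW ≈ 48.9 mm; rainfall ≈ 17.6 mm

Precipitable water is the column-integrated vapour mass per unit area: PW = (1/g) Σ q̄ Δp, with q in kg/kg and Δp in Pa (1 kg/m² of water = 1 mm).
Layer 1010–890 hPa: Δp = 120 hPa = 12000 Pa, q̄ = 0.0158 kg/kg → 0.0158 × 12000 / 9.8 = 19.35 mm
Layer 890–840 hPa: Δp = 50 hPa = 5000 Pa, q̄ = 0.0114 kg/kg → 0.0114 × 5000 / 9.8 = 5.82 mm
Layer 840–710 hPa: Δp = 130 hPa = 13000 Pa, q̄ = 0.00786 kg/kg → 0.00786 × 13000 / 9.8 = 10.43 mm
Layer 710–540 hPa: Δp = 170 hPa = 17000 Pa, q̄ = 0.00531 kg/kg → 0.00531 × 17000 / 9.8 = 9.21 mm
Layer 540–250 hPa: Δp = 290 hPa = 29000 Pa, q̄ = 0.00139 kg/kg → 0.00139 × 29000 / 9.8 = 4.11 mm
PW = 19.35 + 5.82 + 10.43 + 9.21 + 4.11 = 48.92 ≈ 48.9 mm.
Rainfall = ε × PW = 0.36 × 48.9 = 17.6 mm.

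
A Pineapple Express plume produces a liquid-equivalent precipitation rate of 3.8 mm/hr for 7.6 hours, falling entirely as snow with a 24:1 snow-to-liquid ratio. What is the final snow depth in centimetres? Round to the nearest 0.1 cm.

Liquid-equivalent depth = 3.8 × 7.6 = 28.88 mm.
Snow depth = 28.88 mm × 24 = 693.12 mm = 69.3 cm.

snow depth ≈ 69.3 cm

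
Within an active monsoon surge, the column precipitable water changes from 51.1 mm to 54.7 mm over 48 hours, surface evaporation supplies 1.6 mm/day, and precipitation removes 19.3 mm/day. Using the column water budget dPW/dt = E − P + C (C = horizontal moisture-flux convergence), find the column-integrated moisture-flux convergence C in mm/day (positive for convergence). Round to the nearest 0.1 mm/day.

dPW/dt = (54.7 − 51.1) mm / (48/24 day) = +1.800 mm/day.
C = dPW/dt − E + P = (+1.800) − 1.6 + 19.3 = 19.5 mm/day.

C ≈ 19.5 mm/day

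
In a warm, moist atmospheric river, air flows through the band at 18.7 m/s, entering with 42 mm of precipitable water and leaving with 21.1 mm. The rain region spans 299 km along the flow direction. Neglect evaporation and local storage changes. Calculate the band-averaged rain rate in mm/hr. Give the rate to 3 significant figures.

R ≈ 4.71 mm/hr

Column moisture flux per unit crosswind length is F = V × PW.
Inflow: F_in = 18.7 × 42 = 785.4 mm·m/s
Outflow: F_out = 18.7 × 21.1 = 394.57 mm·m/s
Steady-state rate R = (F_in − F_out)/L = (785.4 − 394.57) / 299000 m = 1.307e-03 mm/s.
R = 1.307e-03 × 3600 = 4.71 mm/hr.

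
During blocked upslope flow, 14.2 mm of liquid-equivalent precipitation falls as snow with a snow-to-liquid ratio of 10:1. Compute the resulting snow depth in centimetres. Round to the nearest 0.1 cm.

snow depth ≈ 14.2 cm

Snow depth = liquid × ratio = 14.2 mm × 10 = 142 mm = 14.2 cm.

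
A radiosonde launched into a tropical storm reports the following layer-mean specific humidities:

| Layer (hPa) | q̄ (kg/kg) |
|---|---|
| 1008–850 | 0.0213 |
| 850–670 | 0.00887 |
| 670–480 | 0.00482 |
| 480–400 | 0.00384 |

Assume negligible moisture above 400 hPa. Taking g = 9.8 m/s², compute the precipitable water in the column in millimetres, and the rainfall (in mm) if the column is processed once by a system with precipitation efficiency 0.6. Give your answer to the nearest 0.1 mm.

Precipitable water is the column-integrated vapour mass per unit area: PW = (1/g) Σ q̄ Δp, with q in kg/kg and Δp in Pa (1 kg/m² of water = 1 mm).
Layer 1008–850 hPa: Δp = 158 hPa = 15800 Pa, q̄ = 0.0213 kg/kg → 0.0213 × 15800 / 9.8 = 34.34 mm
Layer 850–670 hPa: Δp = 180 hPa = 18000 Pa, q̄ = 0.00887 kg/kg → 0.00887 × 18000 / 9.8 = 16.29 mm
Layer 670–480 hPa: Δp = 190 hPa = 19000 Pa, q̄ = 0.00482 kg/kg → 0.00482 × 19000 / 9.8 = 9.34 mm
Layer 480–400 hPa: Δp = 80 hPa = 8000 Pa, q̄ = 0.00384 kg/kg → 0.00384 × 8000 / 9.8 = 3.13 mm
PW = 34.34 + 16.29 + 9.34 + 3.13 = 63.10 ≈ 63.1 mm.
Rainfall = ε × PW = 0.6 × 63.1 = 37.9 mm.

PW ≈ 63.1 mm; rainfall ≈ 37.9 mm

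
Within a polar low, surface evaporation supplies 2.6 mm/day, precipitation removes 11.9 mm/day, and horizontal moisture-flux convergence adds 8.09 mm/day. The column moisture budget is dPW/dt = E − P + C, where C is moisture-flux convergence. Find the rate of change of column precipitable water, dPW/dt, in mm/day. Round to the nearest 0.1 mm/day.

dPW/dt ≈ -1.2 mm/day

dPW/dt = E − P + C = 2.6 − 11.9 + (8.09) = -1.2 mm/day.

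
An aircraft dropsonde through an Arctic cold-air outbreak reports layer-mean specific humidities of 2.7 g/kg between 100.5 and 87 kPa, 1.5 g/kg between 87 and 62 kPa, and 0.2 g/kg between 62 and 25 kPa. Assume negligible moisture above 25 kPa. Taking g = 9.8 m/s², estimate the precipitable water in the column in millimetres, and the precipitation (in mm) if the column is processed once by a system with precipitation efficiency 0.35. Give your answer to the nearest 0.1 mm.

PW ≈ 8.3 mm; precipitation ≈ 2.9 mm

Precipitable water is the column-integrated vapour mass per unit area: PW = (1/g) Σ q̄ Δp, with q in kg/kg and Δp in Pa (1 kg/m² of water = 1 mm).
Layer 100.5–87 kPa: Δp = 135 hPa = 13500 Pa, q̄ = 0.0027 kg/kg → 0.0027 × 13500 / 9.8 = 3.72 mm
Layer 87–62 kPa: Δp = 250 hPa = 25000 Pa, q̄ = 0.0015 kg/kg → 0.0015 × 25000 / 9.8 = 3.83 mm
Layer 62–25 kPa: Δp = 370 hPa = 37000 Pa, q̄ = 0.0002 kg/kg → 0.0002 × 37000 / 9.8 = 0.76 mm
PW = 3.72 + 3.83 + 0.76 = 8.31 ≈ 8.3 mm.
Precipitation = ε × PW = 0.35 × 8.3 = 2.9 mm.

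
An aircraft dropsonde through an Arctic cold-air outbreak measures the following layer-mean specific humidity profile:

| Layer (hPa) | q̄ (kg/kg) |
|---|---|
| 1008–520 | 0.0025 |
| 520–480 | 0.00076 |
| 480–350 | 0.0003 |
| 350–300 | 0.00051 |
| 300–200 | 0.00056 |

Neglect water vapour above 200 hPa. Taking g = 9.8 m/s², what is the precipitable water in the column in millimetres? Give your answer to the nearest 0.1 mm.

PW ≈ 14.0 mm

Precipitable water is the column-integrated vapour mass per unit area: PW = (1/g) Σ q̄ Δp, with q in kg/kg and Δp in Pa (1 kg/m² of water = 1 mm).
Layer 1008–520 hPa: Δp = 488 hPa = 48800 Pa, q̄ = 0.0025 kg/kg → 0.0025 × 48800 / 9.8 = 12.45 mm
Layer 520–480 hPa: Δp = 40 hPa = 4000 Pa, q̄ = 0.00076 kg/kg → 0.00076 × 4000 / 9.8 = 0.31 mm
Layer 480–350 hPa: Δp = 130 hPa = 13000 Pa, q̄ = 0.0003 kg/kg → 0.0003 × 13000 / 9.8 = 0.40 mm
Layer 350–300 hPa: Δp = 50 hPa = 5000 Pa, q̄ = 0.00051 kg/kg → 0.00051 × 5000 / 9.8 = 0.26 mm
Layer 300–200 hPa: Δp = 100 hPa = 10000 Pa, q̄ = 0.00056 kg/kg → 0.00056 × 10000 / 9.8 = 0.57 mm
PW = 12.45 + 0.31 + 0.40 + 0.26 + 0.57 = 13.99 ≈ 14.0 mm.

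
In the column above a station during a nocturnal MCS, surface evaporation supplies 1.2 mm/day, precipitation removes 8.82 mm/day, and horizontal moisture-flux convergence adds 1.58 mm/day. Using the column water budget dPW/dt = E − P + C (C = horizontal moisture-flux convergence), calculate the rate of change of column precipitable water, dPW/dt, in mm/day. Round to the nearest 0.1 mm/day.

dPW/dt = E − P + C = 1.2 − 8.82 + (1.58) = -6.0 mm/day.

dPW/dt ≈ -6.0 mm/day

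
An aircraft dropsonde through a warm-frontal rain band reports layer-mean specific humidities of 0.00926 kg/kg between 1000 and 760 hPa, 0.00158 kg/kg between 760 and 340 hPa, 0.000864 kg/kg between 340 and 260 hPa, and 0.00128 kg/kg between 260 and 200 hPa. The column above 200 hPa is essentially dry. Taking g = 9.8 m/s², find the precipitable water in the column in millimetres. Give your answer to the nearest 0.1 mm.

Precipitable water is the column-integrated vapour mass per unit area: PW = (1/g) Σ q̄ Δp, with q in kg/kg and Δp in Pa (1 kg/m² of water = 1 mm).
Layer 1000–760 hPa: Δp = 240 hPa = 24000 Pa, q̄ = 0.00926 kg/kg → 0.00926 × 24000 / 9.8 = 22.68 mm
Layer 760–340 hPa: Δp = 420 hPa = 42000 Pa, q̄ = 0.00158 kg/kg → 0.00158 × 42000 / 9.8 = 6.77 mm
Layer 340–260 hPa: Δp = 80 hPa = 8000 Pa, q̄ = 0.000864 kg/kg → 0.000864 × 8000 / 9.8 = 0.71 mm
Layer 260–200 hPa: Δp = 60 hPa = 6000 Pa, q̄ = 0.00128 kg/kg → 0.00128 × 6000 / 9.8 = 0.78 mm
PW = 22.68 + 6.77 + 0.71 + 0.78 = 30.94 ≈ 30.9 mm.

PW ≈ 30.9 mm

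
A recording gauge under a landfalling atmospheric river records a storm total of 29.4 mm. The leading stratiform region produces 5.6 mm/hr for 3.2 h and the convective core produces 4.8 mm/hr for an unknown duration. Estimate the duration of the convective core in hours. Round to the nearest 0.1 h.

duration ≈ 2.4 h

Known phases: 5.6 × 3.2 = 17.92 mm.
Remaining depth = 29.4 − 17.92 = 11.48 mm.
Duration = 11.48 / 4.8 = 2.4 h.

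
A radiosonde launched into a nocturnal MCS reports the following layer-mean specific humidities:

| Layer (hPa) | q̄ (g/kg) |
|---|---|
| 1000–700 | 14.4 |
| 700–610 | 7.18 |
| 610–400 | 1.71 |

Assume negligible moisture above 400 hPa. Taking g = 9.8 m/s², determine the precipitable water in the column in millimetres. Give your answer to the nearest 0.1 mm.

PW ≈ 54.3 mm

Precipitable water is the column-integrated vapour mass per unit area: PW = (1/g) Σ q̄ Δp, with q in kg/kg and Δp in Pa (1 kg/m² of water = 1 mm).
Layer 1000–700 hPa: Δp = 300 hPa = 30000 Pa, q̄ = 0.0144 kg/kg → 0.0144 × 30000 / 9.8 = 44.08 mm
Layer 700–610 hPa: Δp = 90 hPa = 9000 Pa, q̄ = 0.00718 kg/kg → 0.00718 × 9000 / 9.8 = 6.59 mm
Layer 610–400 hPa: Δp = 210 hPa = 21000 Pa, q̄ = 0.00171 kg/kg → 0.00171 × 21000 / 9.8 = 3.66 mm
PW = 44.08 + 6.59 + 3.66 = 54.33 ≈ 54.3 mm.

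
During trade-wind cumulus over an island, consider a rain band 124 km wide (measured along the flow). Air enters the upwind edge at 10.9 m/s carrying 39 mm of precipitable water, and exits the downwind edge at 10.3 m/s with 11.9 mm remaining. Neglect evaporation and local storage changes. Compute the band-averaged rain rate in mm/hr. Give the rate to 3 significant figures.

R ≈ 8.78 mm/hr

Column moisture flux per unit crosswind length is F = V × PW.
Inflow: F_in = 10.9 × 39 = 425.1 mm·m/s
Outflow: F_out = 10.3 × 11.9 = 122.57 mm·m/s
Steady-state rate R = (F_in − F_out)/L = (425.1 − 122.57) / 124000 m = 2.440e-03 mm/s.
R = 2.440e-03 × 3600 = 8.78 mm/hr.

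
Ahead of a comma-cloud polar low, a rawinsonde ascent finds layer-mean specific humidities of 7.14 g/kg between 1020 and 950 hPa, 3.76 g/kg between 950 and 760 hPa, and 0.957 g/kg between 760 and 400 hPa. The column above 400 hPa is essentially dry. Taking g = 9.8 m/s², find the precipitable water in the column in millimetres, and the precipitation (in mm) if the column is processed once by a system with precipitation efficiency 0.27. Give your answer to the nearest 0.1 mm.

Precipitable water is the column-integrated vapour mass per unit area: PW = (1/g) Σ q̄ Δp, with q in kg/kg and Δp in Pa (1 kg/m² of water = 1 mm).
Layer 1020–950 hPa: Δp = 70 hPa = 7000 Pa, q̄ = 0.00714 kg/kg → 0.00714 × 7000 / 9.8 = 5.10 mm
Layer 950–760 hPa: Δp = 190 hPa = 19000 Pa, q̄ = 0.00376 kg/kg → 0.00376 × 19000 / 9.8 = 7.29 mm
Layer 760–400 hPa: Δp = 360 hPa = 36000 Pa, q̄ = 0.000957 kg/kg → 0.000957 × 36000 / 9.8 = 3.52 mm
PW = 5.10 + 7.29 + 3.52 = 15.91 ≈ 15.9 mm.
Precipitation = ε × PW = 0.27 × 15.9 = 4.3 mm.

PW ≈ 15.9 mm; precipitation ≈ 4.3 mm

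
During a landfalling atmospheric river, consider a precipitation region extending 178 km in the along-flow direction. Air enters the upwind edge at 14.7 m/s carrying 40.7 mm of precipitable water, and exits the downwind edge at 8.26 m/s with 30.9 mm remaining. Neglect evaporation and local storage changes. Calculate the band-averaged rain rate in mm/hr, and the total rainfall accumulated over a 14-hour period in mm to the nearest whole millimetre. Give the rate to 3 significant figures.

R ≈ 6.94 mm/hr; total ≈ 97 mm

Column moisture flux per unit crosswind length is F = V × PW.
Inflow: F_in = 14.7 × 40.7 = 598.29 mm·m/s
Outflow: F_out = 8.26 × 30.9 = 255.234 mm·m/s
Steady-state rate R = (F_in − F_out)/L = (598.29 − 255.234) / 178000 m = 1.927e-03 mm/s.
R = 1.927e-03 × 3600 = 6.94 mm/hr.
Over 14 h: total = 6.94 × 14 = 97.16 ≈ 97 mm.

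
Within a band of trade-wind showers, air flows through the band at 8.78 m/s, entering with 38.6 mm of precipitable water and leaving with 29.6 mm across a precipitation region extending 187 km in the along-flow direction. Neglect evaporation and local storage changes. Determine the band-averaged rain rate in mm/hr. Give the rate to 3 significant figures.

Column moisture flux per unit crosswind length is F = V × PW.
Inflow: F_in = 8.78 × 38.6 = 338.908 mm·m/s
Outflow: F_out = 8.78 × 29.6 = 259.888 mm·m/s
Steady-state rate R = (F_in − F_out)/L = (338.908 − 259.888) / 187000 m = 4.226e-04 mm/s.
R = 4.226e-04 × 3600 = 1.52 mm/hr.

R ≈ 1.52 mm/hr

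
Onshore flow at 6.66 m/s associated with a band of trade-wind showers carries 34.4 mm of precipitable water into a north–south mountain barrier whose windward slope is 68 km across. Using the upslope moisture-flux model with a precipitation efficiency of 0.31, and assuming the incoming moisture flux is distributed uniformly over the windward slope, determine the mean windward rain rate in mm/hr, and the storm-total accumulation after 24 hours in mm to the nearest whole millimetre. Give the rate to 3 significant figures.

Incoming column moisture flux per unit ridge length: F = V × PW = 6.66 × 34.4 = 229.104 mm·m/s.
Spread over the 68 km slope with efficiency ε = 0.31: R = ε·F/W = 0.31 × 229.104 / 68000 m = 1.044e-03 mm/s.
R = 1.044e-03 × 3600 = 3.76 mm/hr.
Over 24 h: total = 3.76 × 24 = 90.24 ≈ 90 mm.

R ≈ 3.76 mm/hr; total ≈ 90 mm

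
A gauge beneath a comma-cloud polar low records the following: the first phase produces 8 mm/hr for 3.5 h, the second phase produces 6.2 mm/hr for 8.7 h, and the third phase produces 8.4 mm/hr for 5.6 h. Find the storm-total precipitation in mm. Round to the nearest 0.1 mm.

Total = Σ Rᵢ Δtᵢ = 8 × 3.5 + 6.2 × 8.7 + 8.4 × 5.6
      = 28 + 53.94 + 47.04 = 129.0 mm.

total ≈ 129.0 mm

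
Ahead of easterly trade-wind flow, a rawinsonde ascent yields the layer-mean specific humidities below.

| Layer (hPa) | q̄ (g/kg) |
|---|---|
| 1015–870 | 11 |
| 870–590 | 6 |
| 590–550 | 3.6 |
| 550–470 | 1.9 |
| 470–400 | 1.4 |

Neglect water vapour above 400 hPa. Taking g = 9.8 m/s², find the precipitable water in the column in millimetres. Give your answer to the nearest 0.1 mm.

PW ≈ 37.4 mm

Precipitable water is the column-integrated vapour mass per unit area: PW = (1/g) Σ q̄ Δp, with q in kg/kg and Δp in Pa (1 kg/m² of water = 1 mm).
Layer 1015–870 hPa: Δp = 145 hPa = 14500 Pa, q̄ = 0.011 kg/kg → 0.011 × 14500 / 9.8 = 16.28 mm
Layer 870–590 hPa: Δp = 280 hPa = 28000 Pa, q̄ = 0.006 kg/kg → 0.006 × 28000 / 9.8 = 17.14 mm
Layer 590–550 hPa: Δp = 40 hPa = 4000 Pa, q̄ = 0.0036 kg/kg → 0.0036 × 4000 / 9.8 = 1.47 mm
Layer 550–470 hPa: Δp = 80 hPa = 8000 Pa, q̄ = 0.0019 kg/kg → 0.0019 × 8000 / 9.8 = 1.55 mm
Layer 470–400 hPa: Δp = 70 hPa = 7000 Pa, q̄ = 0.0014 kg/kg → 0.0014 × 7000 / 9.8 = 1.00 mm
PW = 16.28 + 17.14 + 1.47 + 1.55 + 1.00 = 37.44 ≈ 37.4 mm.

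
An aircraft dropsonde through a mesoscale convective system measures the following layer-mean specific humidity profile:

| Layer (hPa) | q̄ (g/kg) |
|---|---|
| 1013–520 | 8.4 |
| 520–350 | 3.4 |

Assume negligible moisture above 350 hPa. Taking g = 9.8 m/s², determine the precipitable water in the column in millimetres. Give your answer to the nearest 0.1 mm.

PW ≈ 48.2 mm

Precipitable water is the column-integrated vapour mass per unit area: PW = (1/g) Σ q̄ Δp, with q in kg/kg and Δp in Pa (1 kg/m² of water = 1 mm).
Layer 1013–520 hPa: Δp = 493 hPa = 49300 Pa, q̄ = 0.0084 kg/kg → 0.0084 × 49300 / 9.8 = 42.26 mm
Layer 520–350 hPa: Δp = 170 hPa = 17000 Pa, q̄ = 0.0034 kg/kg → 0.0034 × 17000 / 9.8 = 5.90 mm
PW = 42.26 + 5.90 = 48.16 ≈ 48.2 mm.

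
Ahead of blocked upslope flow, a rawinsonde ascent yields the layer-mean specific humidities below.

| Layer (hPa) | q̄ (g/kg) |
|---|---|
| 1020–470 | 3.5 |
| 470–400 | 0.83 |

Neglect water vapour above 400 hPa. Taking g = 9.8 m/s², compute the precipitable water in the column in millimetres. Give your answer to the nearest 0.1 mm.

PW ≈ 20.2 mm

Precipitable water is the column-integrated vapour mass per unit area: PW = (1/g) Σ q̄ Δp, with q in kg/kg and Δp in Pa (1 kg/m² of water = 1 mm).
Layer 1020–470 hPa: Δp = 550 hPa = 55000 Pa, q̄ = 0.0035 kg/kg → 0.0035 × 55000 / 9.8 = 19.64 mm
Layer 470–400 hPa: Δp = 70 hPa = 7000 Pa, q̄ = 0.00083 kg/kg → 0.00083 × 7000 / 9.8 = 0.59 mm
PW = 19.64 + 0.59 = 20.23 ≈ 20.2 mm.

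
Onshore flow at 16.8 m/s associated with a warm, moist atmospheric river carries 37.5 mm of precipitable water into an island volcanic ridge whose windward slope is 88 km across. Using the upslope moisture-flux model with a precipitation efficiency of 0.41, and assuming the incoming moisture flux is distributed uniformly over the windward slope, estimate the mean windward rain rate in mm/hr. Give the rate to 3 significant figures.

Incoming column moisture flux per unit ridge length: F = V × PW = 16.8 × 37.5 = 630 mm·m/s.
Spread over the 88 km slope with efficiency ε = 0.41: R = ε·F/W = 0.41 × 630 / 88000 m = 2.935e-03 mm/s.
R = 2.935e-03 × 3600 = 10.6 mm/hr.

R ≈ 10.6 mm/hr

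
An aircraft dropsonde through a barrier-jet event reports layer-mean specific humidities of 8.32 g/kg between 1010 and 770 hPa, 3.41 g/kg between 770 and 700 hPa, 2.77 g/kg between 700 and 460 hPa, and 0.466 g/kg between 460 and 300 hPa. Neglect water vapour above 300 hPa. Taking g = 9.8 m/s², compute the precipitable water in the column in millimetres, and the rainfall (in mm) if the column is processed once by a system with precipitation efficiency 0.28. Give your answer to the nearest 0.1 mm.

PW ≈ 30.4 mm; rainfall ≈ 8.5 mm

Precipitable water is the column-integrated vapour mass per unit area: PW = (1/g) Σ q̄ Δp, with q in kg/kg and Δp in Pa (1 kg/m² of water = 1 mm).
Layer 1010–770 hPa: Δp = 240 hPa = 24000 Pa, q̄ = 0.00832 kg/kg → 0.00832 × 24000 / 9.8 = 20.38 mm
Layer 770–700 hPa: Δp = 70 hPa = 7000 Pa, q̄ = 0.00341 kg/kg → 0.00341 × 7000 / 9.8 = 2.44 mm
Layer 700–460 hPa: Δp = 240 hPa = 24000 Pa, q̄ = 0.00277 kg/kg → 0.00277 × 24000 / 9.8 = 6.78 mm
Layer 460–300 hPa: Δp = 160 hPa = 16000 Pa, q̄ = 0.000466 kg/kg → 0.000466 × 16000 / 9.8 = 0.76 mm
PW = 20.38 + 2.44 + 6.78 + 0.76 = 30.36 ≈ 30.4 mm.
Rainfall = ε × PW = 0.28 × 30.4 = 8.5 mm.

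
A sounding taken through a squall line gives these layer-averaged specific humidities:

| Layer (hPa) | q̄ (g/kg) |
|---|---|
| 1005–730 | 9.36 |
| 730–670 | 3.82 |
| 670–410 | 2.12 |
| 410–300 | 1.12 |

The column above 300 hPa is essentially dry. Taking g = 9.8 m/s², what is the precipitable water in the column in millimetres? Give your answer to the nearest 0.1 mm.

PW ≈ 35.5 mm

Precipitable water is the column-integrated vapour mass per unit area: PW = (1/g) Σ q̄ Δp, with q in kg/kg and Δp in Pa (1 kg/m² of water = 1 mm).
Layer 1005–730 hPa: Δp = 275 hPa = 27500 Pa, q̄ = 0.00936 kg/kg → 0.00936 × 27500 / 9.8 = 26.27 mm
Layer 730–670 hPa: Δp = 60 hPa = 6000 Pa, q̄ = 0.00382 kg/kg → 0.00382 × 6000 / 9.8 = 2.34 mm
Layer 670–410 hPa: Δp = 260 hPa = 26000 Pa, q̄ = 0.00212 kg/kg → 0.00212 × 26000 / 9.8 = 5.62 mm
Layer 410–300 hPa: Δp = 110 hPa = 11000 Pa, q̄ = 0.00112 kg/kg → 0.00112 × 11000 / 9.8 = 1.26 mm
PW = 26.27 + 2.34 + 5.62 + 1.26 = 35.49 ≈ 35.5 mm.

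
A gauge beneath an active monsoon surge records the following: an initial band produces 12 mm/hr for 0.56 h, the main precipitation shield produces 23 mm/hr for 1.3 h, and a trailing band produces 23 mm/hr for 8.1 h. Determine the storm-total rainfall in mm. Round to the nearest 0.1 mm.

Total = Σ Rᵢ Δtᵢ = 12 × 0.56 + 23 × 1.3 + 23 × 8.1
      = 6.72 + 29.9 + 186.3 = 222.9 mm.

total ≈ 222.9 mm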